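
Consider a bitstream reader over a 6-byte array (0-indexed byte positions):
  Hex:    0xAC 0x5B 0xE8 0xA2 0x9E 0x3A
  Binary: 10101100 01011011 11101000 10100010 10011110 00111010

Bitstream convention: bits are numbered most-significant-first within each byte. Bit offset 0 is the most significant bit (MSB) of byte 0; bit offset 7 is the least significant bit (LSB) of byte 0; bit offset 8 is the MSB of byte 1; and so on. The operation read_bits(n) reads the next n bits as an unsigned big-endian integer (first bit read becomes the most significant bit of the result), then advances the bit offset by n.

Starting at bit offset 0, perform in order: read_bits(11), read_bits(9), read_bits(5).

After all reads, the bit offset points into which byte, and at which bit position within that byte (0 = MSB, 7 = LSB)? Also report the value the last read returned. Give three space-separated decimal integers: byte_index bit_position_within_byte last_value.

Answer: 3 1 17

Derivation:
Read 1: bits[0:11] width=11 -> value=1378 (bin 10101100010); offset now 11 = byte 1 bit 3; 37 bits remain
Read 2: bits[11:20] width=9 -> value=446 (bin 110111110); offset now 20 = byte 2 bit 4; 28 bits remain
Read 3: bits[20:25] width=5 -> value=17 (bin 10001); offset now 25 = byte 3 bit 1; 23 bits remain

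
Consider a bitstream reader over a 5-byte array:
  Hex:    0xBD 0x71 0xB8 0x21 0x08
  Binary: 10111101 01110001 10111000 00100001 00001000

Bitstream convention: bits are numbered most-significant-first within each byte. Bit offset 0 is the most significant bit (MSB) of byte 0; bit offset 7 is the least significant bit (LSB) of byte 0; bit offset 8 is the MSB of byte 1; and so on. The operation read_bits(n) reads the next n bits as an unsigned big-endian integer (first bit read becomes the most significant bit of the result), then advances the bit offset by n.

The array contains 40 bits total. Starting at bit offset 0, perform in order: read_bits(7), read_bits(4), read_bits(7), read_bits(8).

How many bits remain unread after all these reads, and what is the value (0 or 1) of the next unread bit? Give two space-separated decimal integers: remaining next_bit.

Answer: 14 1

Derivation:
Read 1: bits[0:7] width=7 -> value=94 (bin 1011110); offset now 7 = byte 0 bit 7; 33 bits remain
Read 2: bits[7:11] width=4 -> value=11 (bin 1011); offset now 11 = byte 1 bit 3; 29 bits remain
Read 3: bits[11:18] width=7 -> value=70 (bin 1000110); offset now 18 = byte 2 bit 2; 22 bits remain
Read 4: bits[18:26] width=8 -> value=224 (bin 11100000); offset now 26 = byte 3 bit 2; 14 bits remain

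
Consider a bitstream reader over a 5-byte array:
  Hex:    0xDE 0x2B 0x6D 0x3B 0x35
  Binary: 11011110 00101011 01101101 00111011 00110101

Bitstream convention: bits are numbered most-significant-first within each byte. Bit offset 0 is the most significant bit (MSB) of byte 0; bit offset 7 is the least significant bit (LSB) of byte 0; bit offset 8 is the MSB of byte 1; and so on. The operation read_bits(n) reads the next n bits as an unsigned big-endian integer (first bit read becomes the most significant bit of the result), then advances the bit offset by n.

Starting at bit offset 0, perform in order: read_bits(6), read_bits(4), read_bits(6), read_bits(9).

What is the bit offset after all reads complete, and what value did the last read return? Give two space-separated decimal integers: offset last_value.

Answer: 25 218

Derivation:
Read 1: bits[0:6] width=6 -> value=55 (bin 110111); offset now 6 = byte 0 bit 6; 34 bits remain
Read 2: bits[6:10] width=4 -> value=8 (bin 1000); offset now 10 = byte 1 bit 2; 30 bits remain
Read 3: bits[10:16] width=6 -> value=43 (bin 101011); offset now 16 = byte 2 bit 0; 24 bits remain
Read 4: bits[16:25] width=9 -> value=218 (bin 011011010); offset now 25 = byte 3 bit 1; 15 bits remain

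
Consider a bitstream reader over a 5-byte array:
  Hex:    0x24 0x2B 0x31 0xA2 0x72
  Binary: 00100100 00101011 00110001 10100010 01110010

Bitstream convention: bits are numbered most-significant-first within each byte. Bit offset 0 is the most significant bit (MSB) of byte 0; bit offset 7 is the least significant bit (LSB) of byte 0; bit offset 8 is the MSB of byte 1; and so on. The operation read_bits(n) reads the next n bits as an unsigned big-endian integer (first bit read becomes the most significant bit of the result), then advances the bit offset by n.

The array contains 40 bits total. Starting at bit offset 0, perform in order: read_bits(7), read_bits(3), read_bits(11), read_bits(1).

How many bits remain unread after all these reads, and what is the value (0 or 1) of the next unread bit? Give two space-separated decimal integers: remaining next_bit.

Answer: 18 0

Derivation:
Read 1: bits[0:7] width=7 -> value=18 (bin 0010010); offset now 7 = byte 0 bit 7; 33 bits remain
Read 2: bits[7:10] width=3 -> value=0 (bin 000); offset now 10 = byte 1 bit 2; 30 bits remain
Read 3: bits[10:21] width=11 -> value=1382 (bin 10101100110); offset now 21 = byte 2 bit 5; 19 bits remain
Read 4: bits[21:22] width=1 -> value=0 (bin 0); offset now 22 = byte 2 bit 6; 18 bits remain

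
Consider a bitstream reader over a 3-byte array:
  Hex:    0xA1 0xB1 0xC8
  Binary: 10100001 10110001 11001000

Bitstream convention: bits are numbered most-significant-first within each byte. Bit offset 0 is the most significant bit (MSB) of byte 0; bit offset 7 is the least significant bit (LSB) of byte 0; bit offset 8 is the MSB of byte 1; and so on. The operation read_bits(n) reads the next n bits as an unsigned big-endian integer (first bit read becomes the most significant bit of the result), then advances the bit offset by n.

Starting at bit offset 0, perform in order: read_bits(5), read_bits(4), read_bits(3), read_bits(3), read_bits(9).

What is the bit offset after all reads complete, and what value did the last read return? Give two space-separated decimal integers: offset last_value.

Answer: 24 456

Derivation:
Read 1: bits[0:5] width=5 -> value=20 (bin 10100); offset now 5 = byte 0 bit 5; 19 bits remain
Read 2: bits[5:9] width=4 -> value=3 (bin 0011); offset now 9 = byte 1 bit 1; 15 bits remain
Read 3: bits[9:12] width=3 -> value=3 (bin 011); offset now 12 = byte 1 bit 4; 12 bits remain
Read 4: bits[12:15] width=3 -> value=0 (bin 000); offset now 15 = byte 1 bit 7; 9 bits remain
Read 5: bits[15:24] width=9 -> value=456 (bin 111001000); offset now 24 = byte 3 bit 0; 0 bits remain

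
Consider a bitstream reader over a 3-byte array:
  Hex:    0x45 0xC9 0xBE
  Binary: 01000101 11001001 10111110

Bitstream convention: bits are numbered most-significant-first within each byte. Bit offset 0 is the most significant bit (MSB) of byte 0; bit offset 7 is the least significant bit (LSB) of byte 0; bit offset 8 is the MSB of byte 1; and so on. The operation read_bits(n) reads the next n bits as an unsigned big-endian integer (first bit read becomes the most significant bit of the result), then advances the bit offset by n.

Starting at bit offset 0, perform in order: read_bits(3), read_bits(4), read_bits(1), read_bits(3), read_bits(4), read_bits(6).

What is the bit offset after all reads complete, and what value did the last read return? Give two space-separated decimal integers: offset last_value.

Answer: 21 55

Derivation:
Read 1: bits[0:3] width=3 -> value=2 (bin 010); offset now 3 = byte 0 bit 3; 21 bits remain
Read 2: bits[3:7] width=4 -> value=2 (bin 0010); offset now 7 = byte 0 bit 7; 17 bits remain
Read 3: bits[7:8] width=1 -> value=1 (bin 1); offset now 8 = byte 1 bit 0; 16 bits remain
Read 4: bits[8:11] width=3 -> value=6 (bin 110); offset now 11 = byte 1 bit 3; 13 bits remain
Read 5: bits[11:15] width=4 -> value=4 (bin 0100); offset now 15 = byte 1 bit 7; 9 bits remain
Read 6: bits[15:21] width=6 -> value=55 (bin 110111); offset now 21 = byte 2 bit 5; 3 bits remain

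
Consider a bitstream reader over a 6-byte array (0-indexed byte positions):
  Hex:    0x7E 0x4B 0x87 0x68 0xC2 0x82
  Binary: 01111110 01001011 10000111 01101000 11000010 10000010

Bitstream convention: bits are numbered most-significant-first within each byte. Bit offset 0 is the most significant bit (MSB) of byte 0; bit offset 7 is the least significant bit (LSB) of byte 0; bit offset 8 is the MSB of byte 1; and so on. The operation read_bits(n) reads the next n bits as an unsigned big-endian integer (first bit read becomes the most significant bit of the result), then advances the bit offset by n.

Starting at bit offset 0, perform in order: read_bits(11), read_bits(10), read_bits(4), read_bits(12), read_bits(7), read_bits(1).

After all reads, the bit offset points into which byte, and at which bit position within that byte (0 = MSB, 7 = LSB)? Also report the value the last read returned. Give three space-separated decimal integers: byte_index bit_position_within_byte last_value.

Read 1: bits[0:11] width=11 -> value=1010 (bin 01111110010); offset now 11 = byte 1 bit 3; 37 bits remain
Read 2: bits[11:21] width=10 -> value=368 (bin 0101110000); offset now 21 = byte 2 bit 5; 27 bits remain
Read 3: bits[21:25] width=4 -> value=14 (bin 1110); offset now 25 = byte 3 bit 1; 23 bits remain
Read 4: bits[25:37] width=12 -> value=3352 (bin 110100011000); offset now 37 = byte 4 bit 5; 11 bits remain
Read 5: bits[37:44] width=7 -> value=40 (bin 0101000); offset now 44 = byte 5 bit 4; 4 bits remain
Read 6: bits[44:45] width=1 -> value=0 (bin 0); offset now 45 = byte 5 bit 5; 3 bits remain

Answer: 5 5 0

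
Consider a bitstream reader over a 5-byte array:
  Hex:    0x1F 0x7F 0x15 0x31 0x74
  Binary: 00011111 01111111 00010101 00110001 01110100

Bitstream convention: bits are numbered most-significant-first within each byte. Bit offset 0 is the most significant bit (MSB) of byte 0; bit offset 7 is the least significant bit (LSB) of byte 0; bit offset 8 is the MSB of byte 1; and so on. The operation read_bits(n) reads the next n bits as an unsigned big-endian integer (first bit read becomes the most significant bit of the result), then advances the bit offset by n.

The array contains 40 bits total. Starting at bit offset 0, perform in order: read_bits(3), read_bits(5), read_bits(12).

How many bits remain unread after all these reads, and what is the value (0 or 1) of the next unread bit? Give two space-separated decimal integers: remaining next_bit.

Read 1: bits[0:3] width=3 -> value=0 (bin 000); offset now 3 = byte 0 bit 3; 37 bits remain
Read 2: bits[3:8] width=5 -> value=31 (bin 11111); offset now 8 = byte 1 bit 0; 32 bits remain
Read 3: bits[8:20] width=12 -> value=2033 (bin 011111110001); offset now 20 = byte 2 bit 4; 20 bits remain

Answer: 20 0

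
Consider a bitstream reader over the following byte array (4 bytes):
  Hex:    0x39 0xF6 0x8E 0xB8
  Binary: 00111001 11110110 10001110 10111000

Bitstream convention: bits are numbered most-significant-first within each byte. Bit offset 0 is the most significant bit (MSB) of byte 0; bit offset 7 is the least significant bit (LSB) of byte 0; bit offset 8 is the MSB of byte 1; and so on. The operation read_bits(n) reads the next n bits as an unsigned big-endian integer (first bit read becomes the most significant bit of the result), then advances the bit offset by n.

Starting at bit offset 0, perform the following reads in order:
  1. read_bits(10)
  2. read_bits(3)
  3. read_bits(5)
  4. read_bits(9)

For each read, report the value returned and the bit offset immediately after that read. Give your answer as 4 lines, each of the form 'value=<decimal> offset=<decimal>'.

Read 1: bits[0:10] width=10 -> value=231 (bin 0011100111); offset now 10 = byte 1 bit 2; 22 bits remain
Read 2: bits[10:13] width=3 -> value=6 (bin 110); offset now 13 = byte 1 bit 5; 19 bits remain
Read 3: bits[13:18] width=5 -> value=26 (bin 11010); offset now 18 = byte 2 bit 2; 14 bits remain
Read 4: bits[18:27] width=9 -> value=117 (bin 001110101); offset now 27 = byte 3 bit 3; 5 bits remain

Answer: value=231 offset=10
value=6 offset=13
value=26 offset=18
value=117 offset=27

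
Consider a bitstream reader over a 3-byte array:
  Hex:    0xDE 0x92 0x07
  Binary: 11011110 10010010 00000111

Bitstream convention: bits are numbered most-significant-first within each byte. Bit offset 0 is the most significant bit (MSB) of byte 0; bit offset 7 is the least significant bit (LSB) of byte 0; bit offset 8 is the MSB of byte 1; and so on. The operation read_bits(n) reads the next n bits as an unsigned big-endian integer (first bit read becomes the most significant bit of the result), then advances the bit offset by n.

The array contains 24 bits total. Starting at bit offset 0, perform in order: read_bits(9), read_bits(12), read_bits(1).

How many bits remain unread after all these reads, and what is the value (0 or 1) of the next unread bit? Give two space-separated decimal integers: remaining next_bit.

Answer: 2 1

Derivation:
Read 1: bits[0:9] width=9 -> value=445 (bin 110111101); offset now 9 = byte 1 bit 1; 15 bits remain
Read 2: bits[9:21] width=12 -> value=576 (bin 001001000000); offset now 21 = byte 2 bit 5; 3 bits remain
Read 3: bits[21:22] width=1 -> value=1 (bin 1); offset now 22 = byte 2 bit 6; 2 bits remain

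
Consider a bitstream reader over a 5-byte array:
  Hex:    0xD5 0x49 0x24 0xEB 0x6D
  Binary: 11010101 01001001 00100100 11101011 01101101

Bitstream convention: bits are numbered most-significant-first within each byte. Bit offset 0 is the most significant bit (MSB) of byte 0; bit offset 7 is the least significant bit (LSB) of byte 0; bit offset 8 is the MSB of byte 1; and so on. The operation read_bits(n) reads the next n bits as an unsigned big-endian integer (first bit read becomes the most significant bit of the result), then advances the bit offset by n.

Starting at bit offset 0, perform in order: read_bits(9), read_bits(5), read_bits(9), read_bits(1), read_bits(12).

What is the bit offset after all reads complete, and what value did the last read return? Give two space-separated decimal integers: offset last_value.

Read 1: bits[0:9] width=9 -> value=426 (bin 110101010); offset now 9 = byte 1 bit 1; 31 bits remain
Read 2: bits[9:14] width=5 -> value=18 (bin 10010); offset now 14 = byte 1 bit 6; 26 bits remain
Read 3: bits[14:23] width=9 -> value=146 (bin 010010010); offset now 23 = byte 2 bit 7; 17 bits remain
Read 4: bits[23:24] width=1 -> value=0 (bin 0); offset now 24 = byte 3 bit 0; 16 bits remain
Read 5: bits[24:36] width=12 -> value=3766 (bin 111010110110); offset now 36 = byte 4 bit 4; 4 bits remain

Answer: 36 3766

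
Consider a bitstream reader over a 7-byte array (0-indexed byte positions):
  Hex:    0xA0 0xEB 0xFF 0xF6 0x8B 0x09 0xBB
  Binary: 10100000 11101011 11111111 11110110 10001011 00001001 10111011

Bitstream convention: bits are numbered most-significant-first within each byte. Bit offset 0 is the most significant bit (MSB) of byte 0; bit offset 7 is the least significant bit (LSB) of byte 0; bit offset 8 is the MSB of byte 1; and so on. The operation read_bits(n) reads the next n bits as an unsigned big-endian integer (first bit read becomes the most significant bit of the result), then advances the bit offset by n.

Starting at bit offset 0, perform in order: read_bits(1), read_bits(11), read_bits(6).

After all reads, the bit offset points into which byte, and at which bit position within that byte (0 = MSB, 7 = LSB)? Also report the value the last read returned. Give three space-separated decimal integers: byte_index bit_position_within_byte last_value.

Answer: 2 2 47

Derivation:
Read 1: bits[0:1] width=1 -> value=1 (bin 1); offset now 1 = byte 0 bit 1; 55 bits remain
Read 2: bits[1:12] width=11 -> value=526 (bin 01000001110); offset now 12 = byte 1 bit 4; 44 bits remain
Read 3: bits[12:18] width=6 -> value=47 (bin 101111); offset now 18 = byte 2 bit 2; 38 bits remain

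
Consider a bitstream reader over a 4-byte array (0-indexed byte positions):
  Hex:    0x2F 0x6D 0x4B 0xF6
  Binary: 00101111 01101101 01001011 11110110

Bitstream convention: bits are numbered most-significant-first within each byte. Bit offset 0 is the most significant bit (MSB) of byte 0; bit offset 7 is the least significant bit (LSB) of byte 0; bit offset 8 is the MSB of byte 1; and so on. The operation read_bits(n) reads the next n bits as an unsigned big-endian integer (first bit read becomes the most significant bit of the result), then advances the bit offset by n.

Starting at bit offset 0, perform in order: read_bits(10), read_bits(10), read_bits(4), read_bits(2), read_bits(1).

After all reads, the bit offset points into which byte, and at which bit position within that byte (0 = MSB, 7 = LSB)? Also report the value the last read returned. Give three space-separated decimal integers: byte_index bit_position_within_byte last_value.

Answer: 3 3 1

Derivation:
Read 1: bits[0:10] width=10 -> value=189 (bin 0010111101); offset now 10 = byte 1 bit 2; 22 bits remain
Read 2: bits[10:20] width=10 -> value=724 (bin 1011010100); offset now 20 = byte 2 bit 4; 12 bits remain
Read 3: bits[20:24] width=4 -> value=11 (bin 1011); offset now 24 = byte 3 bit 0; 8 bits remain
Read 4: bits[24:26] width=2 -> value=3 (bin 11); offset now 26 = byte 3 bit 2; 6 bits remain
Read 5: bits[26:27] width=1 -> value=1 (bin 1); offset now 27 = byte 3 bit 3; 5 bits remain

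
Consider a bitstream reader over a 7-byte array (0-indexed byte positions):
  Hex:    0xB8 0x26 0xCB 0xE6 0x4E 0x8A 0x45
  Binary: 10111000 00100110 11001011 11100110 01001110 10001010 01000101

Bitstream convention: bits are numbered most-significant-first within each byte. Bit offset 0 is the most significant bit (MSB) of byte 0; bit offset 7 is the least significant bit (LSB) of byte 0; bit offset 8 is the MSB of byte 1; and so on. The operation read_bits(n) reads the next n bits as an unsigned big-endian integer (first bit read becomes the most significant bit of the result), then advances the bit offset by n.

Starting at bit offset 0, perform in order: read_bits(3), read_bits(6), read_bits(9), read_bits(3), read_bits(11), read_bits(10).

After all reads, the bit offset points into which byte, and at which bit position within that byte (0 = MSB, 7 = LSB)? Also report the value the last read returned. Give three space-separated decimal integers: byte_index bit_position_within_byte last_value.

Answer: 5 2 314

Derivation:
Read 1: bits[0:3] width=3 -> value=5 (bin 101); offset now 3 = byte 0 bit 3; 53 bits remain
Read 2: bits[3:9] width=6 -> value=48 (bin 110000); offset now 9 = byte 1 bit 1; 47 bits remain
Read 3: bits[9:18] width=9 -> value=155 (bin 010011011); offset now 18 = byte 2 bit 2; 38 bits remain
Read 4: bits[18:21] width=3 -> value=1 (bin 001); offset now 21 = byte 2 bit 5; 35 bits remain
Read 5: bits[21:32] width=11 -> value=998 (bin 01111100110); offset now 32 = byte 4 bit 0; 24 bits remain
Read 6: bits[32:42] width=10 -> value=314 (bin 0100111010); offset now 42 = byte 5 bit 2; 14 bits remain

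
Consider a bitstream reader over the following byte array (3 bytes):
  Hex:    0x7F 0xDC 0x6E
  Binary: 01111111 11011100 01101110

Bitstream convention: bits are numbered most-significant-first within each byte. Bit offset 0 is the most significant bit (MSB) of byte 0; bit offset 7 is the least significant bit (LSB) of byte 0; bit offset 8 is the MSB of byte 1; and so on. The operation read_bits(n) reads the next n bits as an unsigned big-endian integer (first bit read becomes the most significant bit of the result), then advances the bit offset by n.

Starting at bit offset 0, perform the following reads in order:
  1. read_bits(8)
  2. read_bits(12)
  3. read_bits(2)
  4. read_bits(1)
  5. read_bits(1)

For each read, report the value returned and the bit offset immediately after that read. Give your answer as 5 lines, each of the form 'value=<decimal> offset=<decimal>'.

Answer: value=127 offset=8
value=3526 offset=20
value=3 offset=22
value=1 offset=23
value=0 offset=24

Derivation:
Read 1: bits[0:8] width=8 -> value=127 (bin 01111111); offset now 8 = byte 1 bit 0; 16 bits remain
Read 2: bits[8:20] width=12 -> value=3526 (bin 110111000110); offset now 20 = byte 2 bit 4; 4 bits remain
Read 3: bits[20:22] width=2 -> value=3 (bin 11); offset now 22 = byte 2 bit 6; 2 bits remain
Read 4: bits[22:23] width=1 -> value=1 (bin 1); offset now 23 = byte 2 bit 7; 1 bits remain
Read 5: bits[23:24] width=1 -> value=0 (bin 0); offset now 24 = byte 3 bit 0; 0 bits remain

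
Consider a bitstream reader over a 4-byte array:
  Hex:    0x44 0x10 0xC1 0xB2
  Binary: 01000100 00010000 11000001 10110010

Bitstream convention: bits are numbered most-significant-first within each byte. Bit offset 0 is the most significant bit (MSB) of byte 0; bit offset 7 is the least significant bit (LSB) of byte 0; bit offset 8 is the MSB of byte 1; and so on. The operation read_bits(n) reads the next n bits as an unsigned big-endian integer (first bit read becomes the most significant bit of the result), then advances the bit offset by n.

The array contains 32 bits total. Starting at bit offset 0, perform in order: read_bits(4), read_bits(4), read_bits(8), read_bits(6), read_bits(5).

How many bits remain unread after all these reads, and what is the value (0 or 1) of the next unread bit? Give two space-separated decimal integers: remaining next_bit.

Answer: 5 1

Derivation:
Read 1: bits[0:4] width=4 -> value=4 (bin 0100); offset now 4 = byte 0 bit 4; 28 bits remain
Read 2: bits[4:8] width=4 -> value=4 (bin 0100); offset now 8 = byte 1 bit 0; 24 bits remain
Read 3: bits[8:16] width=8 -> value=16 (bin 00010000); offset now 16 = byte 2 bit 0; 16 bits remain
Read 4: bits[16:22] width=6 -> value=48 (bin 110000); offset now 22 = byte 2 bit 6; 10 bits remain
Read 5: bits[22:27] width=5 -> value=13 (bin 01101); offset now 27 = byte 3 bit 3; 5 bits remain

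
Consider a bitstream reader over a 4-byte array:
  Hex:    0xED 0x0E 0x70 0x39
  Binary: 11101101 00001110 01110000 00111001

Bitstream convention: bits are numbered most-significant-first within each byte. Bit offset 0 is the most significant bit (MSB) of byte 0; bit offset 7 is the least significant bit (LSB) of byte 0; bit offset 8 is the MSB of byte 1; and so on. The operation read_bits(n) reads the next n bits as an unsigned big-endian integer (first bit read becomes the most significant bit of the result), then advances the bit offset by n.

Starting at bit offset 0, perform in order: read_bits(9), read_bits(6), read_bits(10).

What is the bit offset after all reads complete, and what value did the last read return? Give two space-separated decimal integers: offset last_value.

Answer: 25 224

Derivation:
Read 1: bits[0:9] width=9 -> value=474 (bin 111011010); offset now 9 = byte 1 bit 1; 23 bits remain
Read 2: bits[9:15] width=6 -> value=7 (bin 000111); offset now 15 = byte 1 bit 7; 17 bits remain
Read 3: bits[15:25] width=10 -> value=224 (bin 0011100000); offset now 25 = byte 3 bit 1; 7 bits remain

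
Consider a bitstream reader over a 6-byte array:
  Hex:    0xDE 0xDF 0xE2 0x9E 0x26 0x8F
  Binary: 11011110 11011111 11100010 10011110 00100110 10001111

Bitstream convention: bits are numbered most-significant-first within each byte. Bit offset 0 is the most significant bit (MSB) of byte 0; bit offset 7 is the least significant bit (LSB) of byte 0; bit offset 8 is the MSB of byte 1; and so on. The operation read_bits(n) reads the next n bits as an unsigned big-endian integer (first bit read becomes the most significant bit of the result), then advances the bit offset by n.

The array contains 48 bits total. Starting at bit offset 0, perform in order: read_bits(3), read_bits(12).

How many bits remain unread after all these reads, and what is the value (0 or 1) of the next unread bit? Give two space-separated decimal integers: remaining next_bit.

Read 1: bits[0:3] width=3 -> value=6 (bin 110); offset now 3 = byte 0 bit 3; 45 bits remain
Read 2: bits[3:15] width=12 -> value=3951 (bin 111101101111); offset now 15 = byte 1 bit 7; 33 bits remain

Answer: 33 1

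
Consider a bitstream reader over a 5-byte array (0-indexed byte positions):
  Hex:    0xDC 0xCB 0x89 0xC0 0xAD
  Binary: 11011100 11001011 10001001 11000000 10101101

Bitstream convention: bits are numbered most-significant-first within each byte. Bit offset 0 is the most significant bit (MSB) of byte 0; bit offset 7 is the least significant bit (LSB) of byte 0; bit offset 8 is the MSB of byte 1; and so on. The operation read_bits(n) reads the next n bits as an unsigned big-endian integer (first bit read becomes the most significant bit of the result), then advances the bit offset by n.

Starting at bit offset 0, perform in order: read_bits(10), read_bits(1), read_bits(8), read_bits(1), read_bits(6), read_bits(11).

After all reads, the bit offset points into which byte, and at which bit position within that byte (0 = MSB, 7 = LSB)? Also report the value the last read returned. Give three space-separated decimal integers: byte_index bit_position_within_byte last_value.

Read 1: bits[0:10] width=10 -> value=883 (bin 1101110011); offset now 10 = byte 1 bit 2; 30 bits remain
Read 2: bits[10:11] width=1 -> value=0 (bin 0); offset now 11 = byte 1 bit 3; 29 bits remain
Read 3: bits[11:19] width=8 -> value=92 (bin 01011100); offset now 19 = byte 2 bit 3; 21 bits remain
Read 4: bits[19:20] width=1 -> value=0 (bin 0); offset now 20 = byte 2 bit 4; 20 bits remain
Read 5: bits[20:26] width=6 -> value=39 (bin 100111); offset now 26 = byte 3 bit 2; 14 bits remain
Read 6: bits[26:37] width=11 -> value=21 (bin 00000010101); offset now 37 = byte 4 bit 5; 3 bits remain

Answer: 4 5 21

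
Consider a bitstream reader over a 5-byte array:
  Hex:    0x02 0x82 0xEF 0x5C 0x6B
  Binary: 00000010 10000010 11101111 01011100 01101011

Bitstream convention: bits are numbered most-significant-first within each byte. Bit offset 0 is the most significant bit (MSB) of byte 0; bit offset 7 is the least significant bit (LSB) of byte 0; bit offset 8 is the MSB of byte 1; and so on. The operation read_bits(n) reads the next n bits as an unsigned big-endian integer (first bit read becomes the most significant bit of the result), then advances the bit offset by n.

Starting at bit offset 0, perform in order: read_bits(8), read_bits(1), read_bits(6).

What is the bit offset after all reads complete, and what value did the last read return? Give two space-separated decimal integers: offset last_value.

Read 1: bits[0:8] width=8 -> value=2 (bin 00000010); offset now 8 = byte 1 bit 0; 32 bits remain
Read 2: bits[8:9] width=1 -> value=1 (bin 1); offset now 9 = byte 1 bit 1; 31 bits remain
Read 3: bits[9:15] width=6 -> value=1 (bin 000001); offset now 15 = byte 1 bit 7; 25 bits remain

Answer: 15 1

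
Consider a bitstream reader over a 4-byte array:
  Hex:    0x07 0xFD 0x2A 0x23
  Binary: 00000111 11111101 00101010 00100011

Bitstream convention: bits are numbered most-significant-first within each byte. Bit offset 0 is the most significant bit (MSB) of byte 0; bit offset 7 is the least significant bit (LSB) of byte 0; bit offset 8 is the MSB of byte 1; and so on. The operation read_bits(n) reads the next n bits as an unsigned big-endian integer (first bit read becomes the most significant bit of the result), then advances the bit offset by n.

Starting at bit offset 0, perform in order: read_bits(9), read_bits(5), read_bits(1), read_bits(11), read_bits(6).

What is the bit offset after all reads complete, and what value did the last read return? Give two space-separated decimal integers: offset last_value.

Answer: 32 35

Derivation:
Read 1: bits[0:9] width=9 -> value=15 (bin 000001111); offset now 9 = byte 1 bit 1; 23 bits remain
Read 2: bits[9:14] width=5 -> value=31 (bin 11111); offset now 14 = byte 1 bit 6; 18 bits remain
Read 3: bits[14:15] width=1 -> value=0 (bin 0); offset now 15 = byte 1 bit 7; 17 bits remain
Read 4: bits[15:26] width=11 -> value=1192 (bin 10010101000); offset now 26 = byte 3 bit 2; 6 bits remain
Read 5: bits[26:32] width=6 -> value=35 (bin 100011); offset now 32 = byte 4 bit 0; 0 bits remain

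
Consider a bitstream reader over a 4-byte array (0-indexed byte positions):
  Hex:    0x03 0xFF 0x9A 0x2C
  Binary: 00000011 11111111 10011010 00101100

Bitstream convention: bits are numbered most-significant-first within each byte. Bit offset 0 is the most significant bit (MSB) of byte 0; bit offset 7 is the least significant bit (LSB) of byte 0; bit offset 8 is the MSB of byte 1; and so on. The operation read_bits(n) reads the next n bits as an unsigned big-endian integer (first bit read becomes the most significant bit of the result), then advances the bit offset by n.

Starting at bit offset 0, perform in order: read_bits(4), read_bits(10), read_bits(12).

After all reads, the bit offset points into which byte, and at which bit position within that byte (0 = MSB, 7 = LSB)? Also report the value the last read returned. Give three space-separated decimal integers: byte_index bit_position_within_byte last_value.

Answer: 3 2 3688

Derivation:
Read 1: bits[0:4] width=4 -> value=0 (bin 0000); offset now 4 = byte 0 bit 4; 28 bits remain
Read 2: bits[4:14] width=10 -> value=255 (bin 0011111111); offset now 14 = byte 1 bit 6; 18 bits remain
Read 3: bits[14:26] width=12 -> value=3688 (bin 111001101000); offset now 26 = byte 3 bit 2; 6 bits remain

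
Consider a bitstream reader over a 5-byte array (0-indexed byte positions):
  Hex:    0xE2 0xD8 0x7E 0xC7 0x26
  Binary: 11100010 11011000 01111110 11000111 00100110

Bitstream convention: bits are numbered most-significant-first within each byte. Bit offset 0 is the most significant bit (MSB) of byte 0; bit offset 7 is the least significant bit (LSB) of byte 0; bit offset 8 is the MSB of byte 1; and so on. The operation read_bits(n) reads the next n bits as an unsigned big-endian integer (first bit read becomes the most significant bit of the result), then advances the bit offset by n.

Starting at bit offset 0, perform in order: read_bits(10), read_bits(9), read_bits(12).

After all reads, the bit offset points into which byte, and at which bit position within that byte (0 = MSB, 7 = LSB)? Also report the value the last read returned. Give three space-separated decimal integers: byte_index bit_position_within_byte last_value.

Answer: 3 7 3939

Derivation:
Read 1: bits[0:10] width=10 -> value=907 (bin 1110001011); offset now 10 = byte 1 bit 2; 30 bits remain
Read 2: bits[10:19] width=9 -> value=195 (bin 011000011); offset now 19 = byte 2 bit 3; 21 bits remain
Read 3: bits[19:31] width=12 -> value=3939 (bin 111101100011); offset now 31 = byte 3 bit 7; 9 bits remain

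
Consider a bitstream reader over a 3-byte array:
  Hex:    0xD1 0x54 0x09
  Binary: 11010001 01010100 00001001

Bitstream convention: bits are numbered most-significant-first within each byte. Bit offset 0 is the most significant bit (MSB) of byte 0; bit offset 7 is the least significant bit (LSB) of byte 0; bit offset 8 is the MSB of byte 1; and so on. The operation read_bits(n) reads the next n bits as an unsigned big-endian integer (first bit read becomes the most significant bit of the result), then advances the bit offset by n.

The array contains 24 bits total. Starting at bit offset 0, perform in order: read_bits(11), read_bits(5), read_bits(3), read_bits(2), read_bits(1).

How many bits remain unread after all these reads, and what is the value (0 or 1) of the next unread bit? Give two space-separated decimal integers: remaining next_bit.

Answer: 2 0

Derivation:
Read 1: bits[0:11] width=11 -> value=1674 (bin 11010001010); offset now 11 = byte 1 bit 3; 13 bits remain
Read 2: bits[11:16] width=5 -> value=20 (bin 10100); offset now 16 = byte 2 bit 0; 8 bits remain
Read 3: bits[16:19] width=3 -> value=0 (bin 000); offset now 19 = byte 2 bit 3; 5 bits remain
Read 4: bits[19:21] width=2 -> value=1 (bin 01); offset now 21 = byte 2 bit 5; 3 bits remain
Read 5: bits[21:22] width=1 -> value=0 (bin 0); offset now 22 = byte 2 bit 6; 2 bits remain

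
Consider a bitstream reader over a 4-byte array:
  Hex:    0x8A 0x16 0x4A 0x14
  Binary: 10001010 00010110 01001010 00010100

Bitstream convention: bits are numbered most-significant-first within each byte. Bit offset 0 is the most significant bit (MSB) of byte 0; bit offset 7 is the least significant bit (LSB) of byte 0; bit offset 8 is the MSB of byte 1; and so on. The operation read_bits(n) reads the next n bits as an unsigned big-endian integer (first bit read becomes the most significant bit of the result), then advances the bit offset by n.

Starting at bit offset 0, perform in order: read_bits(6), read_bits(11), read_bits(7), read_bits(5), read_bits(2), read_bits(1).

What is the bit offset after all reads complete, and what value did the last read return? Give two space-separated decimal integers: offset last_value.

Read 1: bits[0:6] width=6 -> value=34 (bin 100010); offset now 6 = byte 0 bit 6; 26 bits remain
Read 2: bits[6:17] width=11 -> value=1068 (bin 10000101100); offset now 17 = byte 2 bit 1; 15 bits remain
Read 3: bits[17:24] width=7 -> value=74 (bin 1001010); offset now 24 = byte 3 bit 0; 8 bits remain
Read 4: bits[24:29] width=5 -> value=2 (bin 00010); offset now 29 = byte 3 bit 5; 3 bits remain
Read 5: bits[29:31] width=2 -> value=2 (bin 10); offset now 31 = byte 3 bit 7; 1 bits remain
Read 6: bits[31:32] width=1 -> value=0 (bin 0); offset now 32 = byte 4 bit 0; 0 bits remain

Answer: 32 0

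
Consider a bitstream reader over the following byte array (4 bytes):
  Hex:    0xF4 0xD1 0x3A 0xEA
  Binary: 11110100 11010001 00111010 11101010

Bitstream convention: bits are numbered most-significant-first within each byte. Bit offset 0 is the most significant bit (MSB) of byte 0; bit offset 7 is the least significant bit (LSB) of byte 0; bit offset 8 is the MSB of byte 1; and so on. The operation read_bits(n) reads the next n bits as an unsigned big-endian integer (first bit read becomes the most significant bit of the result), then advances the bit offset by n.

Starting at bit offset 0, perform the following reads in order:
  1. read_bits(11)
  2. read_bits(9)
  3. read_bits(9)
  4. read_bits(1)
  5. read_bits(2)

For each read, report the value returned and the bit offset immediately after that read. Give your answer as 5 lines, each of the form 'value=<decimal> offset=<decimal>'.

Read 1: bits[0:11] width=11 -> value=1958 (bin 11110100110); offset now 11 = byte 1 bit 3; 21 bits remain
Read 2: bits[11:20] width=9 -> value=275 (bin 100010011); offset now 20 = byte 2 bit 4; 12 bits remain
Read 3: bits[20:29] width=9 -> value=349 (bin 101011101); offset now 29 = byte 3 bit 5; 3 bits remain
Read 4: bits[29:30] width=1 -> value=0 (bin 0); offset now 30 = byte 3 bit 6; 2 bits remain
Read 5: bits[30:32] width=2 -> value=2 (bin 10); offset now 32 = byte 4 bit 0; 0 bits remain

Answer: value=1958 offset=11
value=275 offset=20
value=349 offset=29
value=0 offset=30
value=2 offset=32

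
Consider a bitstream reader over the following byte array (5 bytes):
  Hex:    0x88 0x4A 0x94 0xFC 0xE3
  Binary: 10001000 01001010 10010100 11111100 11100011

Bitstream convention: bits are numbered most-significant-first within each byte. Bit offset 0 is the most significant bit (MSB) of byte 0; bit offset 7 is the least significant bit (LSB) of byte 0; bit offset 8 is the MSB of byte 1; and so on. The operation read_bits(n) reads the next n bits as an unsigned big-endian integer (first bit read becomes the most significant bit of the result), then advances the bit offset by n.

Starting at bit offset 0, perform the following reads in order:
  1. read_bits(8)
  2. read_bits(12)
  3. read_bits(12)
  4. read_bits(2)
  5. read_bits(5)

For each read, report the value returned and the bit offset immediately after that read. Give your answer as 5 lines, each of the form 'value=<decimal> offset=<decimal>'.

Read 1: bits[0:8] width=8 -> value=136 (bin 10001000); offset now 8 = byte 1 bit 0; 32 bits remain
Read 2: bits[8:20] width=12 -> value=1193 (bin 010010101001); offset now 20 = byte 2 bit 4; 20 bits remain
Read 3: bits[20:32] width=12 -> value=1276 (bin 010011111100); offset now 32 = byte 4 bit 0; 8 bits remain
Read 4: bits[32:34] width=2 -> value=3 (bin 11); offset now 34 = byte 4 bit 2; 6 bits remain
Read 5: bits[34:39] width=5 -> value=17 (bin 10001); offset now 39 = byte 4 bit 7; 1 bits remain

Answer: value=136 offset=8
value=1193 offset=20
value=1276 offset=32
value=3 offset=34
value=17 offset=39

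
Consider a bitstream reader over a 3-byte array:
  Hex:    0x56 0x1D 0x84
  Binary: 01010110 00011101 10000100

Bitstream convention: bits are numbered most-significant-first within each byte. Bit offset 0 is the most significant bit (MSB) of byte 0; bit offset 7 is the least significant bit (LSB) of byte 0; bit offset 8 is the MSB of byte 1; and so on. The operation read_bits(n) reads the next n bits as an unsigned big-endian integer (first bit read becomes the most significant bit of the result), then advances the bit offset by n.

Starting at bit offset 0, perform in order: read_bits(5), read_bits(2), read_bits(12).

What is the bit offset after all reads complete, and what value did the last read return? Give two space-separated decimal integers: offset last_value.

Answer: 19 236

Derivation:
Read 1: bits[0:5] width=5 -> value=10 (bin 01010); offset now 5 = byte 0 bit 5; 19 bits remain
Read 2: bits[5:7] width=2 -> value=3 (bin 11); offset now 7 = byte 0 bit 7; 17 bits remain
Read 3: bits[7:19] width=12 -> value=236 (bin 000011101100); offset now 19 = byte 2 bit 3; 5 bits remain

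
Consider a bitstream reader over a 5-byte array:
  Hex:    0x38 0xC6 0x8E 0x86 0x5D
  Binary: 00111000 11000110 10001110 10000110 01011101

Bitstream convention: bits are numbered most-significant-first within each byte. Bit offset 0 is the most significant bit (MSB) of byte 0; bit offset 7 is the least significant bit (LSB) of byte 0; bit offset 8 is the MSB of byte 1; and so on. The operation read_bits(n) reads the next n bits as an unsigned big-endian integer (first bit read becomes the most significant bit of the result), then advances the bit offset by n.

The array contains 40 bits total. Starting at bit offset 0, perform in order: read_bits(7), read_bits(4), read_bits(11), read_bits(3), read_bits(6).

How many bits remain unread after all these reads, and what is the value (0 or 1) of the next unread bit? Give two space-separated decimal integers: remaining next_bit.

Read 1: bits[0:7] width=7 -> value=28 (bin 0011100); offset now 7 = byte 0 bit 7; 33 bits remain
Read 2: bits[7:11] width=4 -> value=6 (bin 0110); offset now 11 = byte 1 bit 3; 29 bits remain
Read 3: bits[11:22] width=11 -> value=419 (bin 00110100011); offset now 22 = byte 2 bit 6; 18 bits remain
Read 4: bits[22:25] width=3 -> value=5 (bin 101); offset now 25 = byte 3 bit 1; 15 bits remain
Read 5: bits[25:31] width=6 -> value=3 (bin 000011); offset now 31 = byte 3 bit 7; 9 bits remain

Answer: 9 0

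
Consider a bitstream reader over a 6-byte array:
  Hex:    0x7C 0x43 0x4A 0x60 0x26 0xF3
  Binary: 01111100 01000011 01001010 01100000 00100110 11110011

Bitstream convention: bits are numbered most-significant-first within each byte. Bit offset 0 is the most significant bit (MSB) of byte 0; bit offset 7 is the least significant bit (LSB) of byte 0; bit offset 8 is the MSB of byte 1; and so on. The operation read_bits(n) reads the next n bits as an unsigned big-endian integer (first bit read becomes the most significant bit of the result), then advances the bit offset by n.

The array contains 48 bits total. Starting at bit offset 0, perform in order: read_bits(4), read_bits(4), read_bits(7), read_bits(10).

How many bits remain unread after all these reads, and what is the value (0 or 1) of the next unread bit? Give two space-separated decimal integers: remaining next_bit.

Answer: 23 1

Derivation:
Read 1: bits[0:4] width=4 -> value=7 (bin 0111); offset now 4 = byte 0 bit 4; 44 bits remain
Read 2: bits[4:8] width=4 -> value=12 (bin 1100); offset now 8 = byte 1 bit 0; 40 bits remain
Read 3: bits[8:15] width=7 -> value=33 (bin 0100001); offset now 15 = byte 1 bit 7; 33 bits remain
Read 4: bits[15:25] width=10 -> value=660 (bin 1010010100); offset now 25 = byte 3 bit 1; 23 bits remain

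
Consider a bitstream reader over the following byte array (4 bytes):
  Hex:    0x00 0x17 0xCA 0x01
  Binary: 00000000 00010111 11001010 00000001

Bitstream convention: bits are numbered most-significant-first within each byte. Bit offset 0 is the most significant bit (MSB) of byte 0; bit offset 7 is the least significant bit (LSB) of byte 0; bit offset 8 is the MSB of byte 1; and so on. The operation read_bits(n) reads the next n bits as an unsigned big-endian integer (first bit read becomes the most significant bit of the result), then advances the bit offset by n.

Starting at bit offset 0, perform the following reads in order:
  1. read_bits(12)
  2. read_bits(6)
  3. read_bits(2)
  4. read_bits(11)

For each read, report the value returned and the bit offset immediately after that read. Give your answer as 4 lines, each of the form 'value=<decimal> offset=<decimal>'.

Answer: value=1 offset=12
value=31 offset=18
value=0 offset=20
value=1280 offset=31

Derivation:
Read 1: bits[0:12] width=12 -> value=1 (bin 000000000001); offset now 12 = byte 1 bit 4; 20 bits remain
Read 2: bits[12:18] width=6 -> value=31 (bin 011111); offset now 18 = byte 2 bit 2; 14 bits remain
Read 3: bits[18:20] width=2 -> value=0 (bin 00); offset now 20 = byte 2 bit 4; 12 bits remain
Read 4: bits[20:31] width=11 -> value=1280 (bin 10100000000); offset now 31 = byte 3 bit 7; 1 bits remain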